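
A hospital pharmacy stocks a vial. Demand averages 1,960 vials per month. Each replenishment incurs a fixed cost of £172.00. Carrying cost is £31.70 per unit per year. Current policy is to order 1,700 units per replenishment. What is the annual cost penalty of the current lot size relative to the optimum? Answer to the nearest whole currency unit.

Extra cost ≈ £13,310 per year

Annual demand D = 1,960 × 12 = 23,520.
EOQ = √(2DS/H) = √(2 × 23,520 × 172 / 31.7) ≈ 505.21.
Cost at Q* = (D/Q*)S + (Q*/2)H = √(2DSH) ≈ £16,015.02.
Cost at Q = 1,700: (23,520/1,700)×172 + (1,700/2)×31.7 = £2,379.67 + £26,945.00 = £29,324.67.
Excess = £29,324.67 − £16,015.02 = £13,309.65.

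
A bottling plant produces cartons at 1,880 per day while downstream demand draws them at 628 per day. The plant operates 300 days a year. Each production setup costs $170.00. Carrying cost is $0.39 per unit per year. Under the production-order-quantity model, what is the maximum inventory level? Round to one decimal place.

Annual demand D = 628 × 300 = 188,400.
Production build-up factor (1 − d/p) = 1 − 628/1,880 = 0.6660.
Q* = √(2DS / (H(1 − d/p))) = √(2 × 188,400 × 170 / (0.39 × 0.6660)).
= √(64,056,000 / 0.2597) ≈ 15704.509.
Maximum inventory = Q*(1 − d/p) = 15704.509 × 0.6660 ≈ 10458.535.

I_max ≈ 10,458.5 cartons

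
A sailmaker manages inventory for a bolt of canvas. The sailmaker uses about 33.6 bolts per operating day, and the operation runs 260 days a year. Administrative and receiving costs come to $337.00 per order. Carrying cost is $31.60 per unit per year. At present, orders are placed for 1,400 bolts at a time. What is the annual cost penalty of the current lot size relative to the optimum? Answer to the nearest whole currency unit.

Annual demand D = 33.6 × 260 = 8,736.
EOQ = √(2DS/H) = √(2 × 8,736 × 337 / 31.6) ≈ 431.66.
Cost at Q* = (D/Q*)S + (Q*/2)H = √(2DSH) ≈ $13,640.48.
Cost at Q = 1,400: (8,736/1,400)×337 + (1,400/2)×31.6 = $2,102.88 + $22,120.00 = $24,222.88.
Excess = $24,222.88 − $13,640.48 = $10,582.40.

Extra cost ≈ $10,582 per year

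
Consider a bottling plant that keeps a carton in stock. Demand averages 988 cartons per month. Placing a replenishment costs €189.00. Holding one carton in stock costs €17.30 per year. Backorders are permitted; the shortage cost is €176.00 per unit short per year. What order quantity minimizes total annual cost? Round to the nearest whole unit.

Q* ≈ 533 cartons

Annual demand D = 988 × 12 = 11,856.
With planned backorders, Q* = √(2DS/H) · √((H+B)/B).
√(2DS/H) = √(2 × 11,856 × 189 / 17.3) = 508.970.
√((H+B)/B) = √((17.3+176)/176) = 1.0480.
Q* ≈ 533.398.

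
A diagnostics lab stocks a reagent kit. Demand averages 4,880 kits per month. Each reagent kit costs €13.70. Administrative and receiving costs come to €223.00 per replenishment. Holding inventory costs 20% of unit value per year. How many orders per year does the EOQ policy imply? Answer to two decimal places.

Annual demand D = 4,880 × 12 = 58,560.
Holding cost H = 0.20 × €13.70 = €2.7400 per unit per year.
Q* = √(2DS/H) = √(2 × 58,560 × 223 / 2.74) ≈ 3087.40.
Orders per year = D / Q* = 58,560 / 3087.40 ≈ 18.967.

N ≈ 18.97 orders per year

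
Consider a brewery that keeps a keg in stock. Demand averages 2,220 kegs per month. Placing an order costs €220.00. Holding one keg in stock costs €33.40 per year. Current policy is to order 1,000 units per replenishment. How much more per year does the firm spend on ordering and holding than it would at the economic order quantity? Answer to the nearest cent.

Extra cost ≈ €2,774.40 per year

Annual demand D = 2,220 × 12 = 26,640.
EOQ = √(2DS/H) = √(2 × 26,640 × 220 / 33.4) ≈ 592.41.
Cost at Q* = (D/Q*)S + (Q*/2)H = √(2DSH) ≈ €19,786.40.
Cost at Q = 1,000: (26,640/1,000)×220 + (1,000/2)×33.4 = €5,860.80 + €16,700.00 = €22,560.80.
Excess = €22,560.80 − €19,786.40 = €2,774.40.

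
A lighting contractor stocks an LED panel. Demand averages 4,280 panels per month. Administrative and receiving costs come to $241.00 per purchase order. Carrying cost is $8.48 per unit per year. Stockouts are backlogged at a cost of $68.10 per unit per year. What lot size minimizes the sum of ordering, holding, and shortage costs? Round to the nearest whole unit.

Q* ≈ 1,812 panels

Annual demand D = 4,280 × 12 = 51,360.
With planned backorders, Q* = √(2DS/H) · √((H+B)/B).
√(2DS/H) = √(2 × 51,360 × 241 / 8.48) = 1708.591.
√((H+B)/B) = √((8.48+68.1)/68.1) = 1.0604.
Q* ≈ 1811.850.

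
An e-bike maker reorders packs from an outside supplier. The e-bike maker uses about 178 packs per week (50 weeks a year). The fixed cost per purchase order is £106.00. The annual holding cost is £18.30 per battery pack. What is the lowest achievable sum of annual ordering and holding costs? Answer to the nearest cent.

Annual demand D = 178 × 50 = 8,900.
EOQ = √(2DS/H) = √(2 × 8,900 × 106 / 18.3) ≈ 321.10.
At Q*, ordering cost (D/Q*)S equals holding cost (Q*/2)H, each = √(DSH/2).
Minimum total = √(2DSH) = √(2 × 8,900 × 106 × 18.3) ≈ 5876.091.

TC* ≈ £5,876.09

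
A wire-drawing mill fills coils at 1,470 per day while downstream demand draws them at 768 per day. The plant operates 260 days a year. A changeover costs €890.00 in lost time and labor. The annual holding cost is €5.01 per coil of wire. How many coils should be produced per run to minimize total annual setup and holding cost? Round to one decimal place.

Annual demand D = 768 × 260 = 199,680.
Production build-up factor (1 − d/p) = 1 − 768/1,470 = 0.4776.
Q* = √(2DS / (H(1 − d/p))) = √(2 × 199,680 × 890 / (5.01 × 0.4776)).
= √(355,430,400 / 2.3925) ≈ 12188.451.

Q* ≈ 12,188.5 coils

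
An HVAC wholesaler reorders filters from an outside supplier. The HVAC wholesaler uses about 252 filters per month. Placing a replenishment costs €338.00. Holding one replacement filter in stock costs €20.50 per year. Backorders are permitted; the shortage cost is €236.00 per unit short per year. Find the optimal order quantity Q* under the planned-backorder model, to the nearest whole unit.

Q* ≈ 329 filters

Annual demand D = 252 × 12 = 3,024.
With planned backorders, Q* = √(2DS/H) · √((H+B)/B).
√(2DS/H) = √(2 × 3,024 × 338 / 20.5) = 315.782.
√((H+B)/B) = √((20.5+236)/236) = 1.0425.
Q* ≈ 329.211.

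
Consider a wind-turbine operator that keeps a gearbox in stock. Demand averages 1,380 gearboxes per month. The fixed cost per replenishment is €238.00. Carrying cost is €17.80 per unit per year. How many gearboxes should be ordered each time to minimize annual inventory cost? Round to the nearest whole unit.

Q* ≈ 665 gearboxes

Annual demand D = 1,380 × 12 = 16,560.
EOQ = √(2DS / H) = √(2 × 16,560 × 238 / 17.8).
= √(7,882,560 / 17.8) = √442,840.4494 ≈ 665.463.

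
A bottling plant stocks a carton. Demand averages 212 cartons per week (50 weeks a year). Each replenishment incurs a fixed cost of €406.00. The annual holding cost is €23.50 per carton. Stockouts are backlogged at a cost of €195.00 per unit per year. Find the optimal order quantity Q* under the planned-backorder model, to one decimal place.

Q* ≈ 640.6 cartons

Annual demand D = 212 × 50 = 10,600.
With planned backorders, Q* = √(2DS/H) · √((H+B)/B).
√(2DS/H) = √(2 × 10,600 × 406 / 23.5) = 605.197.
√((H+B)/B) = √((23.5+195)/195) = 1.0585.
Q* ≈ 640.627.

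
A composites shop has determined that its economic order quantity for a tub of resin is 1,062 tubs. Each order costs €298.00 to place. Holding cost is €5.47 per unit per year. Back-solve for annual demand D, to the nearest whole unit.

The basic EOQ model gives Q* = √(2DS/H); rearrange for the unknown.
From Q* = √(2DS/H): D = Q*²H / (2S) = 1,062² × 5.47 / (2 × 298) = 10351.186.

D ≈ 10,351 tubs per year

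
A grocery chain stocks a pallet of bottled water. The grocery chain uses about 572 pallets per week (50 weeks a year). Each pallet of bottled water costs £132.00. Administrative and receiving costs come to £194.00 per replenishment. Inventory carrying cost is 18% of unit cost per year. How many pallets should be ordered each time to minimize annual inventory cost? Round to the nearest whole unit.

Annual demand D = 572 × 50 = 28,600.
Holding cost H = 0.18 × £132.00 = £23.7600 per unit per year.
EOQ = √(2DS / H) = √(2 × 28,600 × 194 / 23.76).
= √(11,096,800 / 23.76) = √467,037.037 ≈ 683.401.

Q* ≈ 683 pallets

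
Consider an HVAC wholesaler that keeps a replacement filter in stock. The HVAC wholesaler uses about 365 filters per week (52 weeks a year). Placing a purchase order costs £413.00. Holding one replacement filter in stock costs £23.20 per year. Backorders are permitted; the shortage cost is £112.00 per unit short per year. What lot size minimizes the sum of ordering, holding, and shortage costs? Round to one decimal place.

Annual demand D = 365 × 52 = 18,980.
With planned backorders, Q* = √(2DS/H) · √((H+B)/B).
√(2DS/H) = √(2 × 18,980 × 413 / 23.2) = 822.042.
√((H+B)/B) = √((23.2+112)/112) = 1.0987.
Q* ≈ 903.178.

Q* ≈ 903.2 filters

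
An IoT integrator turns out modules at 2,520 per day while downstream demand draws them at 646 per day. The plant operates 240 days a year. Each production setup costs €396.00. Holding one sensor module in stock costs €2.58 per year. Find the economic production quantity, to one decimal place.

Q* ≈ 8,000.0 modules

Annual demand D = 646 × 240 = 155,040.
Production build-up factor (1 − d/p) = 1 − 646/2,520 = 0.7437.
Q* = √(2DS / (H(1 − d/p))) = √(2 × 155,040 × 396 / (2.58 × 0.7437)).
= √(122,791,680 / 1.9186) ≈ 8000.002.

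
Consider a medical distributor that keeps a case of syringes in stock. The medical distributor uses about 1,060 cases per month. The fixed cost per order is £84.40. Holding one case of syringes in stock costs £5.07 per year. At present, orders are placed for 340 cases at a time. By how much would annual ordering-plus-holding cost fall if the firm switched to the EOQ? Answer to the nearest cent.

Annual demand D = 1,060 × 12 = 12,720.
EOQ = √(2DS/H) = √(2 × 12,720 × 84.4 / 5.07) ≈ 650.77.
Cost at Q* = (D/Q*)S + (Q*/2)H = √(2DSH) ≈ £3,299.39.
Cost at Q = 340: (12,720/340)×84.4 + (340/2)×5.07 = £3,157.55 + £861.90 = £4,019.45.
Excess = £4,019.45 − £3,299.39 = £720.06.

Extra cost ≈ £720.06 per year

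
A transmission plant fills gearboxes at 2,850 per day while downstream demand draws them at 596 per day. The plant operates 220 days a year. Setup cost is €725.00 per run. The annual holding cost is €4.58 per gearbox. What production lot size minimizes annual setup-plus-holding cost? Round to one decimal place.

Annual demand D = 596 × 220 = 131,120.
Production build-up factor (1 − d/p) = 1 − 596/2,850 = 0.7909.
Q* = √(2DS / (H(1 − d/p))) = √(2 × 131,120 × 725 / (4.58 × 0.7909)).
= √(190,124,000 / 3.6222) ≈ 7244.880.

Q* ≈ 7,244.9 gearboxes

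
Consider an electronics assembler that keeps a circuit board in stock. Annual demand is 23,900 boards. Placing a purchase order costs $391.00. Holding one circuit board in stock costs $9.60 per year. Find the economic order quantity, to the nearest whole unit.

Q* ≈ 1,395 boards

EOQ = √(2DS / H) = √(2 × 23,900 × 391 / 9.6).
= √(18,689,800 / 9.6) = √1,946,854.1667 ≈ 1395.297.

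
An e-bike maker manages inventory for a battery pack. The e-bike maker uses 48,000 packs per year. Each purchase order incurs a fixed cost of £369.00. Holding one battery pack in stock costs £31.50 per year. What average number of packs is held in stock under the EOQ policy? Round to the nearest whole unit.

The optimal lot size = √(2DS/H) = √(2 × 48,000 × 369 / 31.5) ≈ 1060.46.
Average inventory = Q*/2 ≈ 1060.46 / 2 = 530.229.

Average inventory ≈ 530 packs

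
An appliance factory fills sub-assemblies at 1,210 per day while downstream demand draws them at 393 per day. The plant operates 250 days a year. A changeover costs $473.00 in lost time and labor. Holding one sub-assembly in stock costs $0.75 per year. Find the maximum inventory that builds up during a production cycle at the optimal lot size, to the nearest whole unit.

I_max ≈ 9,147 sub-assemblies

Annual demand D = 393 × 250 = 98,250.
Production build-up factor (1 − d/p) = 1 − 393/1,210 = 0.6752.
Q* = √(2DS / (H(1 − d/p))) = √(2 × 98,250 × 473 / (0.75 × 0.6752)).
= √(92,944,500 / 0.5064) ≈ 13547.616.
Maximum inventory = Q*(1 − d/p) = 13547.616 × 0.6752 ≈ 9147.440.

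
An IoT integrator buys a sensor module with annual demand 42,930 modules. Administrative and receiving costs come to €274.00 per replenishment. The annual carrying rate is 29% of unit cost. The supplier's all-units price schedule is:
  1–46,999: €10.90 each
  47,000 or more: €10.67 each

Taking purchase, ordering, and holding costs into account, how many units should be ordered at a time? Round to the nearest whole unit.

Q* ≈ 2,728 modules

Holding cost per unit per year at price C is H = 0.29·C.
Evaluate total cost at each tier's feasible EOQ or, if the EOQ is below the tier, at the tier's minimum quantity.
EOQ at €10.90 = 2728.1 (feasible in tier 1): TC = 42,930×€10.90 + (42,930/2728.1)×274 + (2728.1/2)×0.29×€10.90 = €476,560.49.
EOQ at €10.67 = 2757.3 < 47000, so use break Q=47000: TC = 42,930×€10.67 + (42,930/47000.0)×274 + (47000.0/2)×0.29×€10.67 = €531,029.42.
Lowest total cost is €476,560.49 at Q = 2728.1.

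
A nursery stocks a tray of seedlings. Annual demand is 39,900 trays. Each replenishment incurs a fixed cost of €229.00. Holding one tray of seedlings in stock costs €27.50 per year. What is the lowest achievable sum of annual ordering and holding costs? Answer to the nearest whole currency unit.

Q* = √(2DS/H) = √(2 × 39,900 × 229 / 27.5) ≈ 815.18.
At the optimum the two cost components are equal, so total cost = 2·(Q*/2)H = Q*·H.
Minimum total = √(2DSH) = √(2 × 39,900 × 229 × 27.5) ≈ 22417.415.

TC* ≈ €22,417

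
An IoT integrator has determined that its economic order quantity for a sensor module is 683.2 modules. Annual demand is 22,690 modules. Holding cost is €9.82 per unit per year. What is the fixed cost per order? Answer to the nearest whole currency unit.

S ≈ €101

Squaring Q* = √(2DS/H) gives Q*² = 2DS/H.
From Q* = √(2DS/H): S = Q*²H / (2D) = 683.2² × 9.82 / (2 × 22,690) = 101.0050.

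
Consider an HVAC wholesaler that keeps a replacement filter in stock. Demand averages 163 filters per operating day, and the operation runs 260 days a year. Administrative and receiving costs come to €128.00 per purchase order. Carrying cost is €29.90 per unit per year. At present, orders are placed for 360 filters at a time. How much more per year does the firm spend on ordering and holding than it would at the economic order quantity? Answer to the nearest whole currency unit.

Extra cost ≈ €2,440 per year

Annual demand D = 163 × 260 = 42,380.
EOQ = √(2DS/H) = √(2 × 42,380 × 128 / 29.9) ≈ 602.37.
Cost at Q* = (D/Q*)S + (Q*/2)H = √(2DSH) ≈ €18,010.93.
Cost at Q = 360: (42,380/360)×128 + (360/2)×29.9 = €15,068.44 + €5,382.00 = €20,450.44.
Excess = €20,450.44 − €18,010.93 = €2,439.52.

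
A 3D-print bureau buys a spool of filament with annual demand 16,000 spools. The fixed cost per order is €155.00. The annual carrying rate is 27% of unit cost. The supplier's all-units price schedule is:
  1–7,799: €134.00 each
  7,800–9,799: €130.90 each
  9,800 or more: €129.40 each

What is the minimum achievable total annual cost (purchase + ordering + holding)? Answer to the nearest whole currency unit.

Holding cost per unit per year at price C is H = 0.27·C.
Evaluate total cost at each tier's feasible EOQ or, if the EOQ is below the tier, at the tier's minimum quantity.
EOQ at €134.00 = 370.3 (feasible in tier 1): TC = 16,000×€134.00 + (16,000/370.3)×155 + (370.3/2)×0.27×€134.00 = €2,157,396.00.
EOQ at €130.90 = 374.6 < 7800, so use break Q=7800: TC = 16,000×€130.90 + (16,000/7800.0)×155 + (7800.0/2)×0.27×€130.90 = €2,232,555.65.
EOQ at €129.40 = 376.8 < 9800, so use break Q=9800: TC = 16,000×€129.40 + (16,000/9800.0)×155 + (9800.0/2)×0.27×€129.40 = €2,241,849.26.
Lowest total cost among the candidates is at Q = 370.3.

TC* ≈ €2,157,396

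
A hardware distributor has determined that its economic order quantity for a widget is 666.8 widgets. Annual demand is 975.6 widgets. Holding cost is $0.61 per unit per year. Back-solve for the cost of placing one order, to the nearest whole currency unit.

S ≈ $139

The basic EOQ model gives Q* = √(2DS/H); rearrange for the unknown.
From Q* = √(2DS/H): S = Q*²H / (2D) = 666.8² × 0.61 / (2 × 975.6) = 139.0014.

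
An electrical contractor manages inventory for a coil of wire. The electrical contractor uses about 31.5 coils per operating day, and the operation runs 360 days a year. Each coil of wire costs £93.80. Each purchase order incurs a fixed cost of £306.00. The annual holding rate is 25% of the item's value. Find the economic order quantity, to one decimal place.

Annual demand D = 31.5 × 360 = 11,340.
Holding cost H = 0.25 × £93.80 = £23.4500 per unit per year.
EOQ = √(2DS / H) = √(2 × 11,340 × 306 / 23.45).
= √(6,940,080 / 23.45) = √295,952.2388 ≈ 544.015.

Q* ≈ 544.0 coils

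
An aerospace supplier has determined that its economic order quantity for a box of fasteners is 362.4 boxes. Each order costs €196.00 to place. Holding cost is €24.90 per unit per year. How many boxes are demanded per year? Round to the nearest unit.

D ≈ 8,342 boxes per year

Squaring Q* = √(2DS/H) gives Q*² = 2DS/H.
From Q* = √(2DS/H): D = Q*²H / (2S) = 362.4² × 24.9 / (2 × 196) = 8342.374.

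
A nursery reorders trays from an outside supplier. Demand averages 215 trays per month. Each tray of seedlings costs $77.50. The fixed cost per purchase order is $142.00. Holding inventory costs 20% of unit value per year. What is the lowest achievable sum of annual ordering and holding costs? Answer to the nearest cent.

Annual demand D = 215 × 12 = 2,580.
Holding cost H = 0.20 × $77.50 = $15.5000 per unit per year.
The optimal lot size = √(2DS/H) = √(2 × 2,580 × 142 / 15.5) ≈ 217.42.
At the optimum the two cost components are equal, so total cost = 2·(Q*/2)H = Q*·H.
Minimum total = √(2DSH) = √(2 × 2,580 × 142 × 15.5) ≈ 3370.039.

TC* ≈ $3,370.04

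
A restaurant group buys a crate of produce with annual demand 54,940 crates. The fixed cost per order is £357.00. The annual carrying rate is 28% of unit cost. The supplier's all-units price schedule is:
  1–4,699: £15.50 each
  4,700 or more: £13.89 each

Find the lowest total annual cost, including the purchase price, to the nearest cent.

Holding cost per unit per year at price C is H = 0.28·C.
Candidates are each tier's EOQ (if it falls in that tier) and each price-break quantity.
EOQ at £15.50 = 3006.4 (feasible in tier 1): TC = 54,940×£15.50 + (54,940/3006.4)×357 + (3006.4/2)×0.28×£15.50 = £864,617.83.
EOQ at £13.89 = 3175.9 < 4700, so use break Q=4700: TC = 54,940×£13.89 + (54,940/4700.0)×357 + (4700.0/2)×0.28×£13.89 = £776,429.32.
Lowest total cost among the candidates is at Q = 4700.0.

TC* ≈ £776,429.32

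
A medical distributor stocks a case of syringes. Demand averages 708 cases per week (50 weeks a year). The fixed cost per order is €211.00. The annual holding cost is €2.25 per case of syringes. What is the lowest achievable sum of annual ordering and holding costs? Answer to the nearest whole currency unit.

TC* ≈ €5,798

Annual demand D = 708 × 50 = 35,400.
Q* = √(2DS/H) = √(2 × 35,400 × 211 / 2.25) ≈ 2576.72.
At the optimum the two cost components are equal, so total cost = 2·(Q*/2)H = Q*·H.
Minimum total = √(2DSH) = √(2 × 35,400 × 211 × 2.25) ≈ 5797.612.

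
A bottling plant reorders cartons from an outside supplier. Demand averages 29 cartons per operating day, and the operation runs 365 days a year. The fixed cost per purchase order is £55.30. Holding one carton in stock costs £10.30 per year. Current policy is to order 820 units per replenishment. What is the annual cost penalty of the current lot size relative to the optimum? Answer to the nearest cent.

Annual demand D = 29 × 365 = 10,585.
EOQ = √(2DS/H) = √(2 × 10,585 × 55.3 / 10.3) ≈ 337.14.
Cost at Q* = (D/Q*)S + (Q*/2)H = √(2DSH) ≈ £3,472.49.
Cost at Q = 820: (10,585/820)×55.3 + (820/2)×10.3 = £713.84 + £4,223.00 = £4,936.84.
Excess = £4,936.84 − £3,472.49 = £1,464.35.

Extra cost ≈ £1,464.35 per year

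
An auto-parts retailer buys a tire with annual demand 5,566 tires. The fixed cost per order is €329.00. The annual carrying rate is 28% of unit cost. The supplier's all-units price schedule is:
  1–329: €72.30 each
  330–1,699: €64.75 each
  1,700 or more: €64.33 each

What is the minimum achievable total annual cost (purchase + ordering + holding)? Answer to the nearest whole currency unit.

Holding cost per unit per year at price C is H = 0.28·C.
Evaluate total cost at each tier's feasible EOQ or, if the EOQ is below the tier, at the tier's minimum quantity.
Tier 1 (€72.30): EOQ = 425.3 exceeds tier's upper bound 329, so this tier is dominated.
EOQ at €64.75 = 449.5 (feasible in tier 2): TC = 5,566×€64.75 + (5,566/449.5)×329 + (449.5/2)×0.28×€64.75 = €368,547.11.
EOQ at €64.33 = 450.9 < 1700, so use break Q=1700: TC = 5,566×€64.33 + (5,566/1700.0)×329 + (1700.0/2)×0.28×€64.33 = €374,448.50.
Lowest total cost among the candidates is at Q = 449.5.

TC* ≈ €368,547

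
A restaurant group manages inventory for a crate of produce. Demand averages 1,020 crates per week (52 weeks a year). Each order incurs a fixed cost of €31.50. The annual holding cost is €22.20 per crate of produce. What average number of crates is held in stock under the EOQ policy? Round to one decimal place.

Average inventory ≈ 194.0 crates

Annual demand D = 1,020 × 52 = 53,040.
The optimal lot size = √(2DS/H) = √(2 × 53,040 × 31.5 / 22.2) ≈ 387.97.
Average inventory = Q*/2 ≈ 387.97 / 2 = 193.984.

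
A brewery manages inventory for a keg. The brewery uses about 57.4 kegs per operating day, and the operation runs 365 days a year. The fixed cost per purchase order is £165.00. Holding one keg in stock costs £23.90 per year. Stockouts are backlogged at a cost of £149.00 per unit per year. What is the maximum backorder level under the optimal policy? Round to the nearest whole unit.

Annual demand D = 57.4 × 365 = 20,951.
With planned backorders, Q* = √(2DS/H) · √((H+B)/B).
√(2DS/H) = √(2 × 20,951 × 165 / 23.9) = 537.849.
√((H+B)/B) = √((23.9+149)/149) = 1.0772.
Q* ≈ 579.382.
S* = Q* · H/(H+B) = 579.382 × 23.9/172.9 ≈ 80.088.

S* ≈ 80 kegs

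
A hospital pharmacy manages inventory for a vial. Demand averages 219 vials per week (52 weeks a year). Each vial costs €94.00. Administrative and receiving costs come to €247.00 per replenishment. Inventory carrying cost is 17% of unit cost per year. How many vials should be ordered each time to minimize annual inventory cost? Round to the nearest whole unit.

Q* ≈ 593 vials

Annual demand D = 219 × 52 = 11,388.
Holding cost H = 0.17 × €94.00 = €15.9800 per unit per year.
EOQ = √(2DS / H) = √(2 × 11,388 × 247 / 15.98).
= √(5,625,672 / 15.98) = √352,044.5557 ≈ 593.333.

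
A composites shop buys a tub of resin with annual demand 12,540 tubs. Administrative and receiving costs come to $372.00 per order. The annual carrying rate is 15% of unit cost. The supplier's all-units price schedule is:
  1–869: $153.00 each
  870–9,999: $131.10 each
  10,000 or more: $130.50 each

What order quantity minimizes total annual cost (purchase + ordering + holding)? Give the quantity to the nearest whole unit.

Holding cost per unit per year at price C is H = 0.15·C.
Candidates are each tier's EOQ (if it falls in that tier) and each price-break quantity.
EOQ at $153.00 = 637.6 (feasible in tier 1): TC = 12,540×$153.00 + (12,540/637.6)×372 + (637.6/2)×0.15×$153.00 = $1,933,252.77.
EOQ at $131.10 = 688.8 < 870, so use break Q=870: TC = 12,540×$131.10 + (12,540/870.0)×372 + (870.0/2)×0.15×$131.10 = $1,657,910.21.
EOQ at $130.50 = 690.4 < 10000, so use break Q=10000: TC = 12,540×$130.50 + (12,540/10000.0)×372 + (10000.0/2)×0.15×$130.50 = $1,734,811.49.
Lowest total cost is $1,657,910.21 at Q = 870.0.

Q* ≈ 870 tubs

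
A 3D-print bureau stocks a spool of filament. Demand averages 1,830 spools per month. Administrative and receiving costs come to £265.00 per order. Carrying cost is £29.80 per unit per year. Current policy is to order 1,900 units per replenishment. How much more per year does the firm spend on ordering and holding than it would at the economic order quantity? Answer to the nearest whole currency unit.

Annual demand D = 1,830 × 12 = 21,960.
EOQ = √(2DS/H) = √(2 × 21,960 × 265 / 29.8) ≈ 624.95.
Cost at Q* = (D/Q*)S + (Q*/2)H = √(2DSH) ≈ £18,623.54.
Cost at Q = 1,900: (21,960/1,900)×265 + (1,900/2)×29.8 = £3,062.84 + £28,310.00 = £31,372.84.
Excess = £31,372.84 − £18,623.54 = £12,749.30.

Extra cost ≈ £12,749 per year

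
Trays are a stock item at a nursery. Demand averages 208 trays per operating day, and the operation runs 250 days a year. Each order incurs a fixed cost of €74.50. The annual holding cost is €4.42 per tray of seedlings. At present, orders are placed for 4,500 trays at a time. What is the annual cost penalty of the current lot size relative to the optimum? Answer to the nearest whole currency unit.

Annual demand D = 208 × 250 = 52,000.
EOQ = √(2DS/H) = √(2 × 52,000 × 74.5 / 4.42) ≈ 1323.99.
Cost at Q* = (D/Q*)S + (Q*/2)H = √(2DSH) ≈ €5,852.02.
Cost at Q = 4,500: (52,000/4,500)×74.5 + (4,500/2)×4.42 = €860.89 + €9,945.00 = €10,805.89.
Excess = €10,805.89 − €5,852.02 = €4,953.87.

Extra cost ≈ €4,954 per year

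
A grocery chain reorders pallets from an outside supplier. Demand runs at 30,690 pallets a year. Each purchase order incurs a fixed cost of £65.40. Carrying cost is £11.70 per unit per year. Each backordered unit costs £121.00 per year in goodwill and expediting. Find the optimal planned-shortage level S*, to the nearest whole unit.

With planned backorders, Q* = √(2DS/H) · √((H+B)/B).
√(2DS/H) = √(2 × 30,690 × 65.4 / 11.7) = 585.746.
√((H+B)/B) = √((11.7+121)/121) = 1.0472.
Q* ≈ 613.412.
S* = Q* · H/(H+B) = 613.412 × 11.7/132.7 ≈ 54.084.

S* ≈ 54 pallets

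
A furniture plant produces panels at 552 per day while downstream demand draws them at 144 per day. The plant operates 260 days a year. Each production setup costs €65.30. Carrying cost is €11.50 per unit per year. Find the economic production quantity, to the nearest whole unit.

Q* ≈ 758 panels

Annual demand D = 144 × 260 = 37,440.
Production build-up factor (1 − d/p) = 1 − 144/552 = 0.7391.
Q* = √(2DS / (H(1 − d/p))) = √(2 × 37,440 × 65.3 / (11.5 × 0.7391)).
= √(4,889,664 / 8.5) ≈ 758.455.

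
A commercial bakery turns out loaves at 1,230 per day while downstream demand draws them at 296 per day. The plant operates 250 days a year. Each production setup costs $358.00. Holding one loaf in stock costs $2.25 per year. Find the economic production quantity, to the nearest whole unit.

Annual demand D = 296 × 250 = 74,000.
Production build-up factor (1 − d/p) = 1 − 296/1,230 = 0.7593.
Q* = √(2DS / (H(1 − d/p))) = √(2 × 74,000 × 358 / (2.25 × 0.7593)).
= √(52,984,000 / 1.7085) ≈ 5568.782.

Q* ≈ 5,569 loaves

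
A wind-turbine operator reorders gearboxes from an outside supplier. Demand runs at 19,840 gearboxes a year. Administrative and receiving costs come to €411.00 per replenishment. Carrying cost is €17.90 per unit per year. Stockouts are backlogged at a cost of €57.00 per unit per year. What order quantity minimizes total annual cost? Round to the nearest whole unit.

Q* ≈ 1,094 gearboxes

With planned backorders, Q* = √(2DS/H) · √((H+B)/B).
√(2DS/H) = √(2 × 19,840 × 411 / 17.9) = 954.509.
√((H+B)/B) = √((17.9+57)/57) = 1.1463.
Q* ≈ 1094.167.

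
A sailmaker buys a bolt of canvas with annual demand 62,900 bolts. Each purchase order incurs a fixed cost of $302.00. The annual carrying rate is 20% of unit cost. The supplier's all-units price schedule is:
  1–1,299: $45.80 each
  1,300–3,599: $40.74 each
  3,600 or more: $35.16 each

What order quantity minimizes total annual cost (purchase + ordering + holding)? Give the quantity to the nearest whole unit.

Q* ≈ 3,600 bolts

Holding cost per unit per year at price C is H = 0.20·C.
For each price level, check whether its EOQ is feasible; otherwise the best quantity at that price is the breakpoint.
Tier 1 ($45.80): EOQ = 2036.6 exceeds tier's upper bound 1299, so this tier is dominated.
EOQ at $40.74 = 2159.3 (feasible in tier 2): TC = 62,900×$40.74 + (62,900/2159.3)×302 + (2159.3/2)×0.20×$40.74 = $2,580,140.19.
EOQ at $35.16 = 2324.4 < 3600, so use break Q=3600: TC = 62,900×$35.16 + (62,900/3600.0)×302 + (3600.0/2)×0.20×$35.16 = $2,229,498.21.
Lowest total cost is $2,229,498.21 at Q = 3600.0.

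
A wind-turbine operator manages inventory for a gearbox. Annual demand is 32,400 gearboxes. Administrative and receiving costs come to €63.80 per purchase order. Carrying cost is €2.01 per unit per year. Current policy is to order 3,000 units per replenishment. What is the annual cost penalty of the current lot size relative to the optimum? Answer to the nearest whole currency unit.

Extra cost ≈ €821 per year

EOQ = √(2DS/H) = √(2 × 32,400 × 63.8 / 2.01) ≈ 1434.17.
Cost at Q* = (D/Q*)S + (Q*/2)H = √(2DSH) ≈ €2,882.68.
Cost at Q = 3,000: (32,400/3,000)×63.8 + (3,000/2)×2.01 = €689.04 + €3,015.00 = €3,704.04.
Excess = €3,704.04 − €2,882.68 = €821.36.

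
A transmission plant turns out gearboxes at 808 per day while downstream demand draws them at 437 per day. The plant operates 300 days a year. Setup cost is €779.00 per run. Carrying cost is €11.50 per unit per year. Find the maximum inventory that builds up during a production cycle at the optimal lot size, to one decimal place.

Annual demand D = 437 × 300 = 131,100.
Production build-up factor (1 − d/p) = 1 − 437/808 = 0.4592.
Q* = √(2DS / (H(1 − d/p))) = √(2 × 131,100 × 779 / (11.5 × 0.4592)).
= √(204,253,800 / 5.2803) ≈ 6219.491.
Maximum inventory = Q*(1 − d/p) = 6219.491 × 0.4592 ≈ 2855.732.

I_max ≈ 2,855.7 gearboxes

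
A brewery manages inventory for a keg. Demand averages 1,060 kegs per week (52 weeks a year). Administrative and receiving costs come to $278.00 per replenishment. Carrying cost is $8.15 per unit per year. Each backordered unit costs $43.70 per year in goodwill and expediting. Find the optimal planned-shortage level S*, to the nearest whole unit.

S* ≈ 332 kegs

Annual demand D = 1,060 × 52 = 55,120.
With planned backorders, Q* = √(2DS/H) · √((H+B)/B).
√(2DS/H) = √(2 × 55,120 × 278 / 8.15) = 1939.158.
√((H+B)/B) = √((8.15+43.7)/43.7) = 1.0893.
Q* ≈ 2112.257.
S* = Q* · H/(H+B) = 2112.257 × 8.15/51.85 ≈ 332.013.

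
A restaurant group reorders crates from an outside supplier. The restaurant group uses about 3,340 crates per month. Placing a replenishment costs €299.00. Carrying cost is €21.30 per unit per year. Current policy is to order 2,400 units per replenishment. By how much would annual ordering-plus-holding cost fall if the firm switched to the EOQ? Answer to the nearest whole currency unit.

Extra cost ≈ €7,959 per year

Annual demand D = 3,340 × 12 = 40,080.
EOQ = √(2DS/H) = √(2 × 40,080 × 299 / 21.3) ≈ 1060.78.
Cost at Q* = (D/Q*)S + (Q*/2)H = √(2DSH) ≈ €22,594.58.
Cost at Q = 2,400: (40,080/2,400)×299 + (2,400/2)×21.3 = €4,993.30 + €25,560.00 = €30,553.30.
Excess = €30,553.30 − €22,594.58 = €7,958.72.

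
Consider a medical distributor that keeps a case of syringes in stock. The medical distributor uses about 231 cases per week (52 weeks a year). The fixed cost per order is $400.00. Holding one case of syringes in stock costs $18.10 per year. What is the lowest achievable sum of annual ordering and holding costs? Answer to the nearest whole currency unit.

TC* ≈ $13,188

Annual demand D = 231 × 52 = 12,012.
EOQ = √(2DS/H) = √(2 × 12,012 × 400 / 18.1) ≈ 728.64.
At the optimum the two cost components are equal, so total cost = 2·(Q*/2)H = Q*·H.
Minimum total = √(2DSH) = √(2 × 12,012 × 400 × 18.1) ≈ 13188.395.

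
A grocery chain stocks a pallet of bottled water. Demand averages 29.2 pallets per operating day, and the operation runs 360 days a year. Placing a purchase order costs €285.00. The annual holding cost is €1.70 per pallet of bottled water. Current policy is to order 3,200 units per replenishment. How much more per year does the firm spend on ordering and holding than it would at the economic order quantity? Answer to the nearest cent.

Extra cost ≈ €464.65 per year

Annual demand D = 29.2 × 360 = 10,512.
EOQ = √(2DS/H) = √(2 × 10,512 × 285 / 1.7) ≈ 1877.39.
Cost at Q* = (D/Q*)S + (Q*/2)H = √(2DSH) ≈ €3,191.57.
Cost at Q = 3,200: (10,512/3,200)×285 + (3,200/2)×1.7 = €936.23 + €2,720.00 = €3,656.22.
Excess = €3,656.22 − €3,191.57 = €464.65.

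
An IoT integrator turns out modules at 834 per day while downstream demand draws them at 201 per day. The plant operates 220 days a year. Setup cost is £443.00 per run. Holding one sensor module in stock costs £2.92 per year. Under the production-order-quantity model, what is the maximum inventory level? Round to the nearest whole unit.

Annual demand D = 201 × 220 = 44,220.
Production build-up factor (1 − d/p) = 1 − 201/834 = 0.7590.
Q* = √(2DS / (H(1 − d/p))) = √(2 × 44,220 × 443 / (2.92 × 0.7590)).
= √(39,178,920 / 2.2163) ≈ 4204.516.
Maximum inventory = Q*(1 − d/p) = 4204.516 × 0.7590 ≈ 3191.197.

I_max ≈ 3,191 modules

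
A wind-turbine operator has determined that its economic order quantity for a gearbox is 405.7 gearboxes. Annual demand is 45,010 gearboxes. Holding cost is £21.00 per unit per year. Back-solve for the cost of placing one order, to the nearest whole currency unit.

Squaring Q* = √(2DS/H) gives Q*² = 2DS/H.
From Q* = √(2DS/H): S = Q*²H / (2D) = 405.7² × 21 / (2 × 45,010) = 38.3964.

S ≈ £38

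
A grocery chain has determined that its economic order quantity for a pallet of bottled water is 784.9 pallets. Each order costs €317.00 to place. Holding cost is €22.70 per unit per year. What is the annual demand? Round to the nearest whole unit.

Invert the EOQ relation Q*² = 2DS/H.
From Q* = √(2DS/H): D = Q*²H / (2S) = 784.9² × 22.7 / (2 × 317) = 22057.956.

D ≈ 22,058 pallets per year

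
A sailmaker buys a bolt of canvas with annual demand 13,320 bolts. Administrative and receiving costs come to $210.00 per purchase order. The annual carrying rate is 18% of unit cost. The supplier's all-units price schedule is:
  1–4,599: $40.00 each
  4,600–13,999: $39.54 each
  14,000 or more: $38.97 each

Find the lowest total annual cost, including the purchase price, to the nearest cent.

Holding cost per unit per year at price C is H = 0.18·C.
Evaluate total cost at each tier's feasible EOQ or, if the EOQ is below the tier, at the tier's minimum quantity.
EOQ at $40.00 = 881.5 (feasible in tier 1): TC = 13,320×$40.00 + (13,320/881.5)×210 + (881.5/2)×0.18×$40.00 = $539,146.63.
EOQ at $39.54 = 886.6 < 4600, so use break Q=4600: TC = 13,320×$39.54 + (13,320/4600.0)×210 + (4600.0/2)×0.18×$39.54 = $543,650.45.
EOQ at $38.97 = 893.0 < 14000, so use break Q=14000: TC = 13,320×$38.97 + (13,320/14000.0)×210 + (14000.0/2)×0.18×$38.97 = $568,382.40.
Lowest total cost among the candidates is at Q = 881.5.

TC* ≈ $539,146.63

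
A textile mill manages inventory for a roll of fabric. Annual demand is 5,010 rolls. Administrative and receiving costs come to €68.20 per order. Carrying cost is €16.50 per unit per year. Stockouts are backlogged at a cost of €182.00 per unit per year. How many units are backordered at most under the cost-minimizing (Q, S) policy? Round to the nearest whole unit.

With planned backorders, Q* = √(2DS/H) · √((H+B)/B).
√(2DS/H) = √(2 × 5,010 × 68.2 / 16.5) = 203.509.
√((H+B)/B) = √((16.5+182)/182) = 1.0443.
Q* ≈ 212.534.
S* = Q* · H/(H+B) = 212.534 × 16.5/198.5 ≈ 17.667.

S* ≈ 18 rolls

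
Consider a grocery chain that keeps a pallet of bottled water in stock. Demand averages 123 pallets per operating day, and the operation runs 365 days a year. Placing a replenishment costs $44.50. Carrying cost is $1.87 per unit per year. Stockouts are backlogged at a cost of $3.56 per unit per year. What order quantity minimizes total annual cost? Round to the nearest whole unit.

Annual demand D = 123 × 365 = 44,895.
With planned backorders, Q* = √(2DS/H) · √((H+B)/B).
√(2DS/H) = √(2 × 44,895 × 44.5 / 1.87) = 1461.750.
√((H+B)/B) = √((1.87+3.56)/3.56) = 1.2350.
Q* ≈ 1805.295.

Q* ≈ 1,805 pallets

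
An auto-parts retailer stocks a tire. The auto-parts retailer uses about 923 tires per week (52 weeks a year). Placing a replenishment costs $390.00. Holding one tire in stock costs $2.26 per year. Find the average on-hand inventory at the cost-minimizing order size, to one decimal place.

Average inventory ≈ 2,035.0 tires

Annual demand D = 923 × 52 = 47,996.
Q* = √(2DS/H) = √(2 × 47,996 × 390 / 2.26) ≈ 4070.01.
Average inventory = Q*/2 ≈ 4070.01 / 2 = 2035.006.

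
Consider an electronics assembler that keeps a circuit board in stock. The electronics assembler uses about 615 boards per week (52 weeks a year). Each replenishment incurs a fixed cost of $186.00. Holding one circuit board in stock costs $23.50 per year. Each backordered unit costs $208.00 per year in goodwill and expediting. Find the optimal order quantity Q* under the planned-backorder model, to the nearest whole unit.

Annual demand D = 615 × 52 = 31,980.
With planned backorders, Q* = √(2DS/H) · √((H+B)/B).
√(2DS/H) = √(2 × 31,980 × 186 / 23.5) = 711.503.
√((H+B)/B) = √((23.5+208)/208) = 1.0550.
Q* ≈ 750.621.

Q* ≈ 751 boards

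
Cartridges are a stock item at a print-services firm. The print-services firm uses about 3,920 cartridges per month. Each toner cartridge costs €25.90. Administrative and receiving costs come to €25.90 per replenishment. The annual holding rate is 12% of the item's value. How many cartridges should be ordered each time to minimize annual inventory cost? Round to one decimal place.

Annual demand D = 3,920 × 12 = 47,040.
Holding cost H = 0.12 × €25.90 = €3.1080 per unit per year.
EOQ = √(2DS / H) = √(2 × 47,040 × 25.9 / 3.108).
= √(2,436,672 / 3.108) = √784,000 ≈ 885.438.

Q* ≈ 885.4 cartridges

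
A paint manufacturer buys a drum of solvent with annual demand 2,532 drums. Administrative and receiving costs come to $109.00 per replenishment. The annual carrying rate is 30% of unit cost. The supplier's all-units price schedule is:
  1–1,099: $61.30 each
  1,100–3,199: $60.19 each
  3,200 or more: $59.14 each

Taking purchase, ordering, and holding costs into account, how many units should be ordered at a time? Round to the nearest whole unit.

Q* ≈ 173 drums

Holding cost per unit per year at price C is H = 0.30·C.
Candidates are each tier's EOQ (if it falls in that tier) and each price-break quantity.
EOQ at $61.30 = 173.2 (feasible in tier 1): TC = 2,532×$61.30 + (2,532/173.2)×109 + (173.2/2)×0.30×$61.30 = $158,397.64.
EOQ at $60.19 = 174.8 < 1100, so use break Q=1100: TC = 2,532×$60.19 + (2,532/1100.0)×109 + (1100.0/2)×0.30×$60.19 = $162,583.33.
EOQ at $59.14 = 176.4 < 3200, so use break Q=3200: TC = 2,532×$59.14 + (2,532/3200.0)×109 + (3200.0/2)×0.30×$59.14 = $178,215.93.
Lowest total cost is $158,397.64 at Q = 173.2.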